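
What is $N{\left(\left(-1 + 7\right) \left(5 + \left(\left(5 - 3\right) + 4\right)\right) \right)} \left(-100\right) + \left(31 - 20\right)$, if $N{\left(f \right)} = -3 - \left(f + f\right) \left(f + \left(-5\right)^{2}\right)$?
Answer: $1201511$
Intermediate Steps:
$N{\left(f \right)} = -3 - 2 f \left(25 + f\right)$ ($N{\left(f \right)} = -3 - 2 f \left(f + 25\right) = -3 - 2 f \left(25 + f\right)$)
$N{\left(\left(-1 + 7\right) \left(5 + \left(\left(5 - 3\right) + 4\right)\right) \right)} \left(-100\right) + \left(31 - 20\right) = \left(-3 - 50 \left(-1 + 7\right) \left(5 + \left(\left(5 - 3\right) + 4\right)\right) - 2 \left(\left(-1 + 7\right) \left(5 + \left(\left(5 - 3\right) + 4\right)\right)\right)^{2}\right) \left(-100\right) + \left(31 - 20\right) = \left(-3 - 50 \cdot 6 \left(5 + \left(2 + 4\right)\right) - 2 \left(6 \left(5 + \left(2 + 4\right)\right)\right)^{2}\right) \left(-100\right) + 11 = \left(-3 - 50 \cdot 6 \left(5 + 6\right) - 2 \left(6 \left(5 + 6\right)\right)^{2}\right) \left(-100\right) + 11 = \left(-3 - 50 \cdot 6 \cdot 11 - 2 \left(6 \cdot 11\right)^{2}\right) \left(-100\right) + 11 = \left(-3 - 3300 - 2 \cdot 66^{2}\right) \left(-100\right) + 11 = \left(-3 - 3300 - 8712\right) \left(-100\right) + 11 = \left(-12015\right) \left(-100\right) + 11 = 1201500 + 11 = 1201511$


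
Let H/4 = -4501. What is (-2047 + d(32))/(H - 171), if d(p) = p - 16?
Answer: 2031/18175 ≈ 0.11175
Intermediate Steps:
H = -18004 (H = 4*(-4501) = -18004)
d(p) = -16 + p
(-2047 + d(32))/(H - 171) = (-2047 + (-16 + 32))/(-18004 - 171) = (-2047 + 16)/(-18175) = -2031*(-1/18175) = 2031/18175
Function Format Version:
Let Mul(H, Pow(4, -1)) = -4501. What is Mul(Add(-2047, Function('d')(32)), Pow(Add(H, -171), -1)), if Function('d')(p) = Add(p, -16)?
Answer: Rational(2031, 18175) ≈ 0.11175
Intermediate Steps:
H = -18004 (H = Mul(4, -4501) = -18004)
Function('d')(p) = Add(-16, p)
Mul(Add(-2047, Function('d')(32)), Pow(Add(H, -171), -1)) = Mul(Add(-2047, Add(-16, 32)), Pow(Add(-18004, -171), -1)) = Mul(Add(-2047, 16), Pow(-18175, -1)) = Mul(-2031, Rational(-1, 18175)) = Rational(2031, 18175)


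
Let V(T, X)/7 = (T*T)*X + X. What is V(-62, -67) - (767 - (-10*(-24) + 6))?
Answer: -1803826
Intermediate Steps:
V(T, X) = 7*X + 7*X*T² (V(T, X) = 7*((T*T)*X + X) = 7*(T²*X + X) = 7*(X*T² + X) = 7*(X + X*T²) = 7*X + 7*X*T²)
V(-62, -67) - (767 - (-10*(-24) + 6)) = 7*(-67)*(1 + (-62)²) - (767 - (-10*(-24) + 6)) = 7*(-67)*(1 + 3844) - (767 - (240 + 6)) = 7*(-67)*3845 - (767 - 1*246) = -1803305 - (767 - 246) = -1803305 - 1*521 = -1803305 - 521 = -1803826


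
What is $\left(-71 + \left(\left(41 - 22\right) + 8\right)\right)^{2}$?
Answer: $1936$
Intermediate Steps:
$\left(-71 + \left(\left(41 - 22\right) + 8\right)\right)^{2} = \left(-71 + \left(19 + 8\right)\right)^{2} = \left(-71 + 27\right)^{2} = \left(-44\right)^{2} = 1936$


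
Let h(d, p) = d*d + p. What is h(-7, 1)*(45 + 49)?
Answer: 4700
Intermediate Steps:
h(d, p) = p + d² (h(d, p) = d² + p = p + d²)
h(-7, 1)*(45 + 49) = (1 + (-7)²)*(45 + 49) = (1 + 49)*94 = 50*94 = 4700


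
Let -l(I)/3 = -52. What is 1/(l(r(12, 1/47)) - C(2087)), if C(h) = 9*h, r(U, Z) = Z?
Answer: -1/18627 ≈ -5.3686e-5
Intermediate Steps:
l(I) = 156 (l(I) = -3*(-52) = 156)
1/(l(r(12, 1/47)) - C(2087)) = 1/(156 - 9*2087) = 1/(156 - 1*18783) = 1/(156 - 18783) = 1/(-18627) = -1/18627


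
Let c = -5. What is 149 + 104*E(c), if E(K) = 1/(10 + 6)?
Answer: 311/2 ≈ 155.50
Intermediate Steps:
E(K) = 1/16
149 + 104*E(c) = 149 + 104*(1/16) = 149 + 13/2 = 311/2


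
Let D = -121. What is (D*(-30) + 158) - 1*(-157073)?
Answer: 160861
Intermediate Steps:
(D*(-30) + 158) - 1*(-157073) = (-121*(-30) + 158) - 1*(-157073) = (3630 + 158) + 157073 = 3788 + 157073 = 160861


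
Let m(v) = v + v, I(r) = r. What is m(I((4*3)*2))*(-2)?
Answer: -96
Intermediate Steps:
m(v) = 2*v
m(I((4*3)*2))*(-2) = (2*((4*3)*2))*(-2) = (2*(12*2))*(-2) = (2*24)*(-2) = 48*(-2) = -96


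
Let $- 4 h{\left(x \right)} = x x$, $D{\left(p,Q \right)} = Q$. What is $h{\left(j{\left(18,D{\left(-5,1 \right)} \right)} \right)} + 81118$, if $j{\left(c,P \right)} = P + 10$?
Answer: $\frac{324351}{4} \approx 81088.0$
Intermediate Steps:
$j{\left(c,P \right)} = 10 + P$
$h{\left(x \right)} = - \frac{x^{2}}{4}$ ($h{\left(x \right)} = - \frac{x x}{4} = - \frac{x^{2}}{4}$)
$h{\left(j{\left(18,D{\left(-5,1 \right)} \right)} \right)} + 81118 = - \frac{\left(10 + 1\right)^{2}}{4} + 81118 = - \frac{11^{2}}{4} + 81118 = \left(- \frac{1}{4}\right) 121 + 81118 = - \frac{121}{4} + 81118 = \frac{324351}{4}$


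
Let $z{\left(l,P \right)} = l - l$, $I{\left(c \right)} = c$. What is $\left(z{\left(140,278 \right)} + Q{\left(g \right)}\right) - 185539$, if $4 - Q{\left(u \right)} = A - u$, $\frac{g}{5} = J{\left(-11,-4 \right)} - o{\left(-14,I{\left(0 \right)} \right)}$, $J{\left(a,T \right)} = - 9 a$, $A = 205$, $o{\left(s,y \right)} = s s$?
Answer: $-186225$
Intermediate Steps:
$o{\left(s,y \right)} = s^{2}$
$z{\left(l,P \right)} = 0$
$g = -485$ ($g = 5 \left(\left(-9\right) \left(-11\right) - \left(-14\right)^{2}\right) = 5 \left(99 - 196\right) = 5 \left(-97\right) = -485$)
$Q{\left(u \right)} = -201 + u$ ($Q{\left(u \right)} = 4 - \left(205 - u\right) = 4 + \left(-205 + u\right) = -201 + u$)
$\left(z{\left(140,278 \right)} + Q{\left(g \right)}\right) - 185539 = \left(0 - 686\right) - 185539 = -686 - 185539 = -186225$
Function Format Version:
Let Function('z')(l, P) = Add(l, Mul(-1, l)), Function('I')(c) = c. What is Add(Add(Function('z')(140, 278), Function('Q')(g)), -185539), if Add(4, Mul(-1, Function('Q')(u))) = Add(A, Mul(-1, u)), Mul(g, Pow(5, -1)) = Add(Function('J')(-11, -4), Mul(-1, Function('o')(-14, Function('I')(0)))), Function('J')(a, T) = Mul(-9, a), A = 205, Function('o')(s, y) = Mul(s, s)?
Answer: -186225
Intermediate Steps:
Function('o')(s, y) = Pow(s, 2)
Function('z')(l, P) = 0
g = -485 (g = Mul(5, Add(Mul(-9, -11), Mul(-1, Pow(-14, 2)))) = Mul(5, Add(99, Mul(-1, 196))) = Mul(5, Add(99, -196)) = Mul(5, -97) = -485)
Function('Q')(u) = Add(-201, u) (Function('Q')(u) = Add(4, Mul(-1, Add(205, Mul(-1, u)))) = Add(4, Add(-205, u)) = Add(-201, u))
Add(Add(Function('z')(140, 278), Function('Q')(g)), -185539) = Add(Add(0, Add(-201, -485)), -185539) = Add(Add(0, -686), -185539) = Add(-686, -185539) = -186225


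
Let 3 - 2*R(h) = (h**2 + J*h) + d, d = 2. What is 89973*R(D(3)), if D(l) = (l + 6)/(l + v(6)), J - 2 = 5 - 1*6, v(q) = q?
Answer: -89973/2 ≈ -44987.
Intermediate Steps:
J = 1 (J = 2 + (5 - 1*6) = 2 + (5 - 6) = 2 - 1 = 1)
D(l) = 1 (D(l) = (l + 6)/(l + 6) = (6 + l)/(6 + l) = 1)
R(h) = 1/2 - h/2 - h**2/2 (R(h) = 3/2 - ((h**2 + 1*h) + 2)/2 = 3/2 - ((h**2 + h) + 2)/2 = 3/2 - ((h + h**2) + 2)/2 = 3/2 - (2 + h + h**2)/2 = 3/2 + (-1 - h/2 - h**2/2) = 1/2 - h/2 - h**2/2)
89973*R(D(3)) = 89973*(1/2 - 1/2*1 - 1/2*1**2) = 89973*(1/2 - 1/2 - 1/2*1) = 89973*(1/2 - 1/2 - 1/2) = 89973*(-1/2) = -89973/2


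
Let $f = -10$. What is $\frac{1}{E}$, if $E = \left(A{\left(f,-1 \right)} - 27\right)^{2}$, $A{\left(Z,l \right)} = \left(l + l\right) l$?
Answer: $\frac{1}{625} \approx 0.0016$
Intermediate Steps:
$A{\left(Z,l \right)} = 2 l^{2}$ ($A{\left(Z,l \right)} = 2 l l = 2 l^{2}$)
$E = 625$ ($E = \left(2 \left(-1\right)^{2} - 27\right)^{2} = \left(2 \cdot 1 - 27\right)^{2} = \left(2 - 27\right)^{2} = \left(-25\right)^{2} = 625$)
$\frac{1}{E} = \frac{1}{625}$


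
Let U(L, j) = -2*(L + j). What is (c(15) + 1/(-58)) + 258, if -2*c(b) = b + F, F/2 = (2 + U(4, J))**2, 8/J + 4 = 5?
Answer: -6772/29 ≈ -233.52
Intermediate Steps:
J = 8 (J = 8/(-4 + 5) = 8/1 = 8*1 = 8)
U(L, j) = -2*L - 2*j
F = 968 (F = 2*(2 + (-2*4 - 2*8))**2 = 2*(2 + (-8 - 16))**2 = 2*(2 - 24)**2 = 2*(-22)**2 = 2*484 = 968)
c(b) = -484 - b/2 (c(b) = -(b + 968)/2 = -(968 + b)/2 = -484 - b/2)
(c(15) + 1/(-58)) + 258 = ((-484 - 1/2*15) + 1/(-58)) + 258 = ((-484 - 15/2) - 1/58) + 258 = (-983/2 - 1/58) + 258 = -14254/29 + 258 = -6772/29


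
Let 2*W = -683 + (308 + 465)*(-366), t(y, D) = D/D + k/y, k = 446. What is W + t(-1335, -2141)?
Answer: -378605557/2670 ≈ -1.4180e+5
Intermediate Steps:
t(y, D) = 1 + 446/y (t(y, D) = D/D + 446/y = 1 + 446/y)
W = -283601/2 (W = (-683 + (308 + 465)*(-366))/2 = (-683 + 773*(-366))/2 = (-683 - 282918)/2 = (1/2)*(-283601) = -283601/2 ≈ -1.4180e+5)
W + t(-1335, -2141) = -283601/2 + (446 - 1335)/(-1335) = -283601/2 - 1/1335*(-889) = -283601/2 + 889/1335 = -378605557/2670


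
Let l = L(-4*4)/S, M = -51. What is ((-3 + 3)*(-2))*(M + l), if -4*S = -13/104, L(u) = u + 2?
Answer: 0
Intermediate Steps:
L(u) = 2 + u
S = 1/32 (S = -(-13)/(4*104) = -¼*(-⅛) = 1/32 ≈ 0.031250)
l = -448 (l = (2 - 4*4)/(1/32) = (2 - 16)*32 = -14*32 = -448)
((-3 + 3)*(-2))*(M + l) = ((-3 + 3)*(-2))*(-51 - 448) = (0*(-2))*(-499) = 0*(-499) = 0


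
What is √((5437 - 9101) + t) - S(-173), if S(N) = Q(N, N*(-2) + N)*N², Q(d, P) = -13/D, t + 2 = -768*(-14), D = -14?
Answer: -389077/14 + √7086 ≈ -27707.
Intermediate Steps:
t = 10750 (t = -2 - 768*(-14) = -2 + 10752 = 10750)
Q(d, P) = 13/14 (Q(d, P) = -13/(-14) = -13*(-1/14) = 13/14)
S(N) = 13*N²/14
√((5437 - 9101) + t) - S(-173) = √((5437 - 9101) + 10750) - 13*(-173)²/14 = √(-3664 + 10750) - 13*29929/14 = √7086 - 1*389077/14 = √7086 - 389077/14 = -389077/14 + √7086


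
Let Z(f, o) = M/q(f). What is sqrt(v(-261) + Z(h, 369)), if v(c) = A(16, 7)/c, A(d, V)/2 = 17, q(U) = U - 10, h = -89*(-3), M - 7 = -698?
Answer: I*sqrt(1409280317)/22359 ≈ 1.679*I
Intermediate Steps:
M = -691 (M = 7 - 698 = -691)
h = 267
q(U) = -10 + U
A(d, V) = 34 (A(d, V) = 2*17 = 34)
Z(f, o) = -691/(-10 + f)
v(c) = 34/c
sqrt(v(-261) + Z(h, 369)) = sqrt(34/(-261) - 691/(-10 + 267)) = sqrt(34*(-1/261) - 691/257) = sqrt(-34/261 - 691*1/257) = sqrt(-34/261 - 691/257) = sqrt(-189089/67077) = I*sqrt(1409280317)/22359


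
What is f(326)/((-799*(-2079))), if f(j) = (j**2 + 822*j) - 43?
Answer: 124735/553707 ≈ 0.22527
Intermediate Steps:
f(j) = -43 + j**2 + 822*j
f(326)/((-799*(-2079))) = (-43 + 326**2 + 822*326)/((-799*(-2079))) = (-43 + 106276 + 267972)/1661121 = 374205*(1/1661121) = 124735/553707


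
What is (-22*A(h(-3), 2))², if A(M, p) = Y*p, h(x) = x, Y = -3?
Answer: 17424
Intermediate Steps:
A(M, p) = -3*p
(-22*A(h(-3), 2))² = (-(-66)*2)² = (-22*(-6))² = 132² = 17424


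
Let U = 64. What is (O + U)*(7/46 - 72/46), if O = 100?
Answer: -5330/23 ≈ -231.74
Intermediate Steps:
(O + U)*(7/46 - 72/46) = (100 + 64)*(7/46 - 72/46) = 164*(7*(1/46) - 72*1/46) = 164*(7/46 - 36/23) = 164*(-65/46) = -5330/23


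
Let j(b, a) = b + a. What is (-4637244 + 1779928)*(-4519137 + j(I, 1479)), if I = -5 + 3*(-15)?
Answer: 12908519351728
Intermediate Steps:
I = -50 (I = -5 - 45 = -50)
j(b, a) = a + b
(-4637244 + 1779928)*(-4519137 + j(I, 1479)) = (-4637244 + 1779928)*(-4519137 + (1479 - 50)) = -2857316*(-4519137 + 1429) = -2857316*(-4517708) = 12908519351728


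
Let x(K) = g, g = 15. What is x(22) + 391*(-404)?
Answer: -157949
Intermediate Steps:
x(K) = 15
x(22) + 391*(-404) = 15 + 391*(-404) = 15 - 157964 = -157949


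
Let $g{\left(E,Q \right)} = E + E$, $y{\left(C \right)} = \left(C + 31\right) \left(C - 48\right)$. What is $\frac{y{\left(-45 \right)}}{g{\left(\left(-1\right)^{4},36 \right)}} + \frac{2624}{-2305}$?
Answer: $\frac{1497931}{2305} \approx 649.86$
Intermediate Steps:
$y{\left(C \right)} = \left(-48 + C\right) \left(31 + C\right)$ ($y{\left(C \right)} = \left(31 + C\right) \left(-48 + C\right) = \left(-48 + C\right) \left(31 + C\right)$)
$g{\left(E,Q \right)} = 2 E$
$\frac{y{\left(-45 \right)}}{g{\left(\left(-1\right)^{4},36 \right)}} + \frac{2624}{-2305} = \frac{-1488 + \left(-45\right)^{2} - -765}{2 \left(-1\right)^{4}} + \frac{2624}{-2305} = \frac{-1488 + 2025 + 765}{2 \cdot 1} + 2624 \left(- \frac{1}{2305}\right) = \frac{1302}{2} - \frac{2624}{2305} = 1302 \cdot \frac{1}{2} - \frac{2624}{2305} = 651 - \frac{2624}{2305} = \frac{1497931}{2305}$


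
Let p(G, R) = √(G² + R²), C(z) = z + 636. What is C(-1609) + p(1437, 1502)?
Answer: -973 + √4320973 ≈ 1105.7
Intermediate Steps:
C(z) = 636 + z
C(-1609) + p(1437, 1502) = (636 - 1609) + √(1437² + 1502²) = -973 + √(2064969 + 2256004) = -973 + √4320973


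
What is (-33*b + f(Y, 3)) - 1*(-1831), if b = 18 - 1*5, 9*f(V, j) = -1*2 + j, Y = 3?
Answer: 12619/9 ≈ 1402.1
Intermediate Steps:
f(V, j) = -2/9 + j/9 (f(V, j) = (-1*2 + j)/9 = (-2 + j)/9 = -2/9 + j/9)
b = 13 (b = 18 - 5 = 13)
(-33*b + f(Y, 3)) - 1*(-1831) = (-33*13 + (-2/9 + (⅑)*3)) - 1*(-1831) = (-429 + (-2/9 + ⅓)) + 1831 = (-429 + ⅑) + 1831 = -3860/9 + 1831 = 12619/9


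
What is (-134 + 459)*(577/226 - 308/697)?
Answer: 108082325/157522 ≈ 686.14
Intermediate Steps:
(-134 + 459)*(577/226 - 308/697) = 325*(577*(1/226) - 308*1/697) = 325*(577/226 - 308/697) = 325*(332561/157522) = 108082325/157522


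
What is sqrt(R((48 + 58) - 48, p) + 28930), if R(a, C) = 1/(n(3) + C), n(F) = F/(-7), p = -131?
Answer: sqrt(6121586390)/460 ≈ 170.09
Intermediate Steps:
n(F) = -F/7 (n(F) = F*(-1/7) = -F/7)
R(a, C) = 1/(-3/7 + C) (R(a, C) = 1/(-1/7*3 + C) = 1/(-3/7 + C))
sqrt(R((48 + 58) - 48, p) + 28930) = sqrt(7/(-3 + 7*(-131)) + 28930) = sqrt(7/(-3 - 917) + 28930) = sqrt(7/(-920) + 28930) = sqrt(7*(-1/920) + 28930) = sqrt(-7/920 + 28930) = sqrt(26615593/920) = sqrt(6121586390)/460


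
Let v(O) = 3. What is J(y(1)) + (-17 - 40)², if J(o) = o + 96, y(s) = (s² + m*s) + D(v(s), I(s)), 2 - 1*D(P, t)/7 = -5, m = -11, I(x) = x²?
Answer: 3384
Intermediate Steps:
D(P, t) = 49 (D(P, t) = 14 - 7*(-5) = 14 + 35 = 49)
y(s) = 49 + s² - 11*s (y(s) = (s² - 11*s) + 49 = 49 + s² - 11*s)
J(o) = 96 + o
J(y(1)) + (-17 - 40)² = (96 + (49 + 1² - 11*1)) + (-17 - 40)² = (96 + (49 + 1 - 11)) + (-57)² = (96 + 39) + 3249 = 135 + 3249 = 3384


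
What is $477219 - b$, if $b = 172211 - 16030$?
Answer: $321038$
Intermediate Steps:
$b = 156181$
$477219 - b = 477219 - 156181 = 321038$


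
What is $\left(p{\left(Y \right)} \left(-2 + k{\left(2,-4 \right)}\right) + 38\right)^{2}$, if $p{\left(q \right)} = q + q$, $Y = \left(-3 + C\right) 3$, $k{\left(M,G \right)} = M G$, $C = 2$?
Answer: $9604$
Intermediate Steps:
$k{\left(M,G \right)} = G M$
$Y = -3$ ($Y = \left(-3 + 2\right) 3 = \left(-1\right) 3 = -3$)
$p{\left(q \right)} = 2 q$
$\left(p{\left(Y \right)} \left(-2 + k{\left(2,-4 \right)}\right) + 38\right)^{2} = \left(2 \left(-3\right) \left(-2 - 8\right) + 38\right)^{2} = \left(- 6 \left(-2 - 8\right) + 38\right)^{2} = \left(\left(-6\right) \left(-10\right) + 38\right)^{2} = \left(60 + 38\right)^{2} = 98^{2} = 9604$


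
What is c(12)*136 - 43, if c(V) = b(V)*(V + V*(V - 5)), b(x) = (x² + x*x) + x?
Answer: 3916757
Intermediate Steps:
b(x) = x + 2*x² (b(x) = (x² + x²) + x = 2*x² + x = x + 2*x²)
c(V) = V*(1 + 2*V)*(V + V*(-5 + V)) (c(V) = (V*(1 + 2*V))*(V + V*(V - 5)) = (V*(1 + 2*V))*(V + V*(-5 + V)) = V*(1 + 2*V)*(V + V*(-5 + V)))
c(12)*136 - 43 = (12²*(1 + 2*12)*(-4 + 12))*136 - 43 = (144*(1 + 24)*8)*136 - 43 = (144*25*8)*136 - 43 = 28800*136 - 43 = 3916800 - 43 = 3916757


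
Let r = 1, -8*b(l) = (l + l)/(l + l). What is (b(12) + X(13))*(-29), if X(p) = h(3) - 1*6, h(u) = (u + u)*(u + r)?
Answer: -4147/8 ≈ -518.38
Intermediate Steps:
b(l) = -1/8 (b(l) = -(l + l)/(8*(l + l)) = -2*l/(8*(2*l)) = -2*l*1/(2*l)/8 = -1/8*1 = -1/8)
h(u) = 2*u*(1 + u) (h(u) = (u + u)*(u + 1) = (2*u)*(1 + u) = 2*u*(1 + u))
X(p) = 18 (X(p) = 2*3*(1 + 3) - 1*6 = 2*3*4 - 6 = 24 - 6 = 18)
(b(12) + X(13))*(-29) = (-1/8 + 18)*(-29) = (143/8)*(-29) = -4147/8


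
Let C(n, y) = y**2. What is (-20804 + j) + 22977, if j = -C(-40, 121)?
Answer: -12468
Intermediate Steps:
j = -14641 (j = -1*121**2 = -1*14641 = -14641)
(-20804 + j) + 22977 = (-20804 - 14641) + 22977 = -35445 + 22977 = -12468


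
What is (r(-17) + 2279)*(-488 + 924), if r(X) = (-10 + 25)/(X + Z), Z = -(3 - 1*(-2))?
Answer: 10926814/11 ≈ 9.9335e+5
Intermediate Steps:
Z = -5 (Z = -(3 + 2) = -1*5 = -5)
r(X) = 15/(-5 + X) (r(X) = (-10 + 25)/(X - 5) = 15/(-5 + X))
(r(-17) + 2279)*(-488 + 924) = (15/(-5 - 17) + 2279)*(-488 + 924) = (15/(-22) + 2279)*436 = (15*(-1/22) + 2279)*436 = (-15/22 + 2279)*436 = (50123/22)*436 = 10926814/11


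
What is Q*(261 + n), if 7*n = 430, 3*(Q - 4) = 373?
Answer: 124135/3 ≈ 41378.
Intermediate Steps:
Q = 385/3 (Q = 4 + (⅓)*373 = 4 + 373/3 = 385/3 ≈ 128.33)
n = 430/7 (n = (⅐)*430 = 430/7 ≈ 61.429)
Q*(261 + n) = 385*(261 + 430/7)/3 = (385/3)*(2257/7) = 124135/3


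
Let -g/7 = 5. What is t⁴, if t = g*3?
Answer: 121550625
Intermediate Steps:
g = -35 (g = -7*5 = -35)
t = -105 (t = -35*3 = -105)
t⁴ = (-105)⁴ = 121550625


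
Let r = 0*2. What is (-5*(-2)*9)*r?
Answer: 0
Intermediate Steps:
r = 0
(-5*(-2)*9)*r = (-5*(-2)*9)*0 = (10*9)*0 = 90*0 = 0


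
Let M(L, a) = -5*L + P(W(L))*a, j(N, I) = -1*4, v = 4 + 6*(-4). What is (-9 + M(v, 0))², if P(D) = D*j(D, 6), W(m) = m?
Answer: 8281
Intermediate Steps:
v = -20 (v = 4 - 24 = -20)
j(N, I) = -4
P(D) = -4*D (P(D) = D*(-4) = -4*D)
M(L, a) = -5*L - 4*L*a (M(L, a) = -5*L + (-4*L)*a = -5*L - 4*L*a)
(-9 + M(v, 0))² = (-9 - 20*(-5 - 4*0))² = (-9 - 20*(-5 + 0))² = (-9 - 20*(-5))² = (-9 + 100)² = 91² = 8281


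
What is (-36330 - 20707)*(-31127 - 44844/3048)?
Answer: 451162384815/254 ≈ 1.7762e+9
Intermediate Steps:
(-36330 - 20707)*(-31127 - 44844/3048) = -57037*(-31127 - 44844*1/3048) = -57037*(-31127 - 3737/254) = -57037*(-7909995/254) = 451162384815/254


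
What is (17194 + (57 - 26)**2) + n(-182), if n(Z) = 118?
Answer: 18273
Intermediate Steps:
(17194 + (57 - 26)**2) + n(-182) = (17194 + (57 - 26)**2) + 118 = (17194 + 31**2) + 118 = (17194 + 961) + 118 = 18155 + 118 = 18273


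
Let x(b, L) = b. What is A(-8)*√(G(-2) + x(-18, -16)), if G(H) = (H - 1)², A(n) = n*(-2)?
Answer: 48*I ≈ 48.0*I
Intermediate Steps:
A(n) = -2*n
G(H) = (-1 + H)²
A(-8)*√(G(-2) + x(-18, -16)) = (-2*(-8))*√((-1 - 2)² - 18) = 16*√((-3)² - 18) = 16*√(9 - 18) = 16*√(-9) = 16*(3*I) = 48*I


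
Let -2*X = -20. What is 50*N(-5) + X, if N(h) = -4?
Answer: -190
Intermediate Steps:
X = 10 (X = -½*(-20) = 10)
50*N(-5) + X = 50*(-4) + 10 = -200 + 10 = -190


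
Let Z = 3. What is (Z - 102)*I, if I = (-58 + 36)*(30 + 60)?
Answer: 196020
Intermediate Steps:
I = -1980 (I = -22*90 = -1980)
(Z - 102)*I = (3 - 102)*(-1980) = -99*(-1980) = 196020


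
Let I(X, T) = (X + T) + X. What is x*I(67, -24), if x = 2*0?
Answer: 0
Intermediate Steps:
x = 0
I(X, T) = T + 2*X (I(X, T) = (T + X) + X = T + 2*X)
x*I(67, -24) = 0*(-24 + 2*67) = 0*(-24 + 134) = 0*110 = 0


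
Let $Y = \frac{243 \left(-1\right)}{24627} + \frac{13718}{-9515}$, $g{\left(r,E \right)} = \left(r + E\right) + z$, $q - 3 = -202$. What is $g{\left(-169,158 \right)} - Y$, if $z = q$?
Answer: $- \frac{16289431573}{78108635} \approx -208.55$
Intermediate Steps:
$q = -199$ ($q = 3 - 202 = -199$)
$z = -199$
$g{\left(r,E \right)} = -199 + E + r$ ($g{\left(r,E \right)} = \left(r + E\right) - 199 = \left(E + r\right) - 199 = -199 + E + r$)
$Y = - \frac{113381777}{78108635}$ ($Y = \left(-243\right) \frac{1}{24627} + 13718 \left(- \frac{1}{9515}\right) = - \frac{81}{8209} - \frac{13718}{9515} = - \frac{113381777}{78108635} \approx -1.4516$)
$g{\left(-169,158 \right)} - Y = \left(-199 + 158 - 169\right) - - \frac{113381777}{78108635} = -210 + \frac{113381777}{78108635} = - \frac{16289431573}{78108635}$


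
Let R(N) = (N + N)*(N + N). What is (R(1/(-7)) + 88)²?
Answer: 18627856/2401 ≈ 7758.4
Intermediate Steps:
R(N) = 4*N² (R(N) = (2*N)*(2*N) = 4*N²)
(R(1/(-7)) + 88)² = (4*(1/(-7))² + 88)² = (4*(-⅐)² + 88)² = (4*(1/49) + 88)² = (4/49 + 88)² = (4316/49)² = 18627856/2401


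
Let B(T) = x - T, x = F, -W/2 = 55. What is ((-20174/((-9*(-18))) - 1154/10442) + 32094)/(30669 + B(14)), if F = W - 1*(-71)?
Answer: 6759936865/6473768508 ≈ 1.0442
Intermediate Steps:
W = -110 (W = -2*55 = -110)
F = -39 (F = -110 - 1*(-71) = -110 + 71 = -39)
x = -39
B(T) = -39 - T
((-20174/((-9*(-18))) - 1154/10442) + 32094)/(30669 + B(14)) = ((-20174/((-9*(-18))) - 1154/10442) + 32094)/(30669 + (-39 - 1*14)) = ((-20174/162 - 1154*1/10442) + 32094)/(30669 + (-39 - 14)) = ((-20174*1/162 - 577/5221) + 32094)/(30669 - 53) = ((-10087/81 - 577/5221) + 32094)/30616 = (-52710964/422901 + 32094)*(1/30616) = (13519873730/422901)*(1/30616) = 6759936865/6473768508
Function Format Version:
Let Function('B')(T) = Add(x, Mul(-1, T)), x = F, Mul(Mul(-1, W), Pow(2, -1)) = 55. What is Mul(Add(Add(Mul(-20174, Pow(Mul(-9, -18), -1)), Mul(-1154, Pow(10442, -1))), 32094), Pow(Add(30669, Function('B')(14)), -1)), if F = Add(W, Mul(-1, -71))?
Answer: Rational(6759936865, 6473768508) ≈ 1.0442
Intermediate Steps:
W = -110 (W = Mul(-2, 55) = -110)
F = -39 (F = Add(-110, Mul(-1, -71)) = Add(-110, 71) = -39)
x = -39
Function('B')(T) = Add(-39, Mul(-1, T))
Mul(Add(Add(Mul(-20174, Pow(Mul(-9, -18), -1)), Mul(-1154, Pow(10442, -1))), 32094), Pow(Add(30669, Function('B')(14)), -1)) = Mul(Add(Add(Mul(-20174, Pow(Mul(-9, -18), -1)), Mul(-1154, Pow(10442, -1))), 32094), Pow(Add(30669, Add(-39, Mul(-1, 14))), -1)) = Mul(Add(Add(Mul(-20174, Pow(162, -1)), Mul(-1154, Rational(1, 10442))), 32094), Pow(Add(30669, Add(-39, -14)), -1)) = Mul(Add(Add(Mul(-20174, Rational(1, 162)), Rational(-577, 5221)), 32094), Pow(Add(30669, -53), -1)) = Mul(Add(Add(Rational(-10087, 81), Rational(-577, 5221)), 32094), Pow(30616, -1)) = Mul(Add(Rational(-52710964, 422901), 32094), Rational(1, 30616)) = Mul(Rational(13519873730, 422901), Rational(1, 30616)) = Rational(6759936865, 6473768508)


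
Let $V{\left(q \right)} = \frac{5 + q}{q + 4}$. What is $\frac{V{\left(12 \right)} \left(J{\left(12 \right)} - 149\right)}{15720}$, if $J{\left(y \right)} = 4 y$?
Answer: $- \frac{1717}{251520} \approx -0.0068265$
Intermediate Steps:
$V{\left(q \right)} = \frac{5 + q}{4 + q}$
$\frac{V{\left(12 \right)} \left(J{\left(12 \right)} - 149\right)}{15720} = \frac{\frac{5 + 12}{4 + 12} \left(4 \cdot 12 - 149\right)}{15720} = \frac{1}{16} \cdot 17 \left(48 - 149\right) \frac{1}{15720} = \frac{1}{16} \cdot 17 \left(-101\right) \frac{1}{15720} = \frac{17}{16} \left(-101\right) \frac{1}{15720} = \left(- \frac{1717}{16}\right) \frac{1}{15720} = - \frac{1717}{251520}$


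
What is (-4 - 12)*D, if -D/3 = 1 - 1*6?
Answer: -240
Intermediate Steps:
D = 15 (D = -3*(1 - 1*6) = -3*(1 - 6) = -3*(-5) = 15)
(-4 - 12)*D = (-4 - 12)*15 = -16*15 = -240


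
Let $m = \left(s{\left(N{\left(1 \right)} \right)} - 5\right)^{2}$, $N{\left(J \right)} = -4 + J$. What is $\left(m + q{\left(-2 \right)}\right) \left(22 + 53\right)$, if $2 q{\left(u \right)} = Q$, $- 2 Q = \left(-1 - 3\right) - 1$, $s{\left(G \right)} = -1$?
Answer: $\frac{11175}{4} \approx 2793.8$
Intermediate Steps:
$Q = \frac{5}{2}$ ($Q = - \frac{\left(-1 - 3\right) - 1}{2} = - \frac{-4 - 1}{2} = \left(- \frac{1}{2}\right) \left(-5\right) = \frac{5}{2} \approx 2.5$)
$q{\left(u \right)} = \frac{5}{4}$ ($q{\left(u \right)} = \frac{1}{2} \cdot \frac{5}{2} = \frac{5}{4}$)
$m = 36$ ($m = \left(-1 - 5\right)^{2} = \left(-6\right)^{2} = 36$)
$\left(m + q{\left(-2 \right)}\right) \left(22 + 53\right) = \left(36 + \frac{5}{4}\right) \left(22 + 53\right) = \frac{149}{4} \cdot 75 = \frac{11175}{4}$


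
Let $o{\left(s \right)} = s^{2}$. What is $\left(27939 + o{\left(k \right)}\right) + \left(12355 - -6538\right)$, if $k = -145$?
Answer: $67857$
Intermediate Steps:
$\left(27939 + o{\left(k \right)}\right) + \left(12355 - -6538\right) = \left(27939 + \left(-145\right)^{2}\right) + \left(12355 - -6538\right) = \left(27939 + 21025\right) + \left(12355 + 6538\right) = 48964 + 18893 = 67857$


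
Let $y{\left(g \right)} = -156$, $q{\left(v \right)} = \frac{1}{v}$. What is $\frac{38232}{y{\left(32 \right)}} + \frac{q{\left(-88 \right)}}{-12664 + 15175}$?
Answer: $- \frac{704004061}{2872584} \approx -245.08$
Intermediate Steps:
$\frac{38232}{y{\left(32 \right)}} + \frac{q{\left(-88 \right)}}{-12664 + 15175} = \frac{38232}{-156} + \frac{1}{\left(-88\right) \left(-12664 + 15175\right)} = 38232 \left(- \frac{1}{156}\right) - \frac{1}{88 \cdot 2511} = - \frac{3186}{13} - \frac{1}{220968} = - \frac{704004061}{2872584}$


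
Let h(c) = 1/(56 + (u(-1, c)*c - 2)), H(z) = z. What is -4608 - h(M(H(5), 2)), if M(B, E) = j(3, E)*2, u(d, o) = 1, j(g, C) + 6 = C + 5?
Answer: -258049/56 ≈ -4608.0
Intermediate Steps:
j(g, C) = -1 + C (j(g, C) = -6 + (C + 5) = -6 + (5 + C) = -1 + C)
M(B, E) = -2 + 2*E (M(B, E) = (-1 + E)*2 = -2 + 2*E)
h(c) = 1/(54 + c) (h(c) = 1/(56 + (1*c - 2)) = 1/(56 + (c - 2)) = 1/(56 + (-2 + c)) = 1/(54 + c))
-4608 - h(M(H(5), 2)) = -4608 - 1/(54 + (-2 + 2*2)) = -4608 - 1/(54 + (-2 + 4)) = -4608 - 1/(54 + 2) = -4608 - 1/56 = -258049/56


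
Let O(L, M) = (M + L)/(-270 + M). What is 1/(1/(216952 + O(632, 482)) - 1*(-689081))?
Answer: 22997469/15847118936095 ≈ 1.4512e-6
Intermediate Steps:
O(L, M) = (L + M)/(-270 + M)
1/(1/(216952 + O(632, 482)) - 1*(-689081)) = 1/(1/(216952 + (632 + 482)/(-270 + 482)) - 1*(-689081)) = 1/(1/(216952 + 1114/212) + 689081) = 1/(1/(216952 + (1/212)*1114) + 689081) = 1/(1/(216952 + 557/106) + 689081) = 1/(1/(22997469/106) + 689081) = 1/(106/22997469 + 689081) = 1/(15847118936095/22997469) = 22997469/15847118936095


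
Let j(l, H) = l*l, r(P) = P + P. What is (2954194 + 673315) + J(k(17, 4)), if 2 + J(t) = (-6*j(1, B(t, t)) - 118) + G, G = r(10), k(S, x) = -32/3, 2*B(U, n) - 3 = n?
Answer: 3627403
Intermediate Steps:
B(U, n) = 3/2 + n/2
r(P) = 2*P
j(l, H) = l**2
k(S, x) = -32/3 (k(S, x) = -32*1/3 = -32/3)
G = 20 (G = 2*10 = 20)
J(t) = -106 (J(t) = -2 + ((-6*1**2 - 118) + 20) = -2 + ((-6*1 - 118) + 20) = -2 + ((-6 - 118) + 20) = -2 + (-124 + 20) = -2 - 104 = -106)
(2954194 + 673315) + J(k(17, 4)) = (2954194 + 673315) - 106 = 3627509 - 106 = 3627403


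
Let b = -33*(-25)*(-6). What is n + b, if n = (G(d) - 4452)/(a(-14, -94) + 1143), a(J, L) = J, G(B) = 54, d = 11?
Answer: -5592948/1129 ≈ -4953.9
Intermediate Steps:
b = -4950 (b = 825*(-6) = -4950)
n = -4398/1129 (n = (54 - 4452)/(-14 + 1143) = -4398/1129 ≈ -3.8955)
n + b = -4398/1129 - 4950 = -5592948/1129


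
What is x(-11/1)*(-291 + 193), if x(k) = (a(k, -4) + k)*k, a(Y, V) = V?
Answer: -16170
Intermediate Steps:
x(k) = k*(-4 + k) (x(k) = (-4 + k)*k = k*(-4 + k))
x(-11/1)*(-291 + 193) = ((-11/1)*(-4 - 11/1))*(-291 + 193) = ((-11*1)*(-4 - 11*1))*(-98) = -11*(-4 - 11)*(-98) = -11*(-15)*(-98) = 165*(-98) = -16170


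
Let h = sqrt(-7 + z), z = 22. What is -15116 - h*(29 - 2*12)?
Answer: -15116 - 5*sqrt(15) ≈ -15135.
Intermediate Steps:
h = sqrt(15) (h = sqrt(-7 + 22) = sqrt(15) ≈ 3.8730)
-15116 - h*(29 - 2*12) = -15116 - sqrt(15)*(29 - 2*12) = -15116 - sqrt(15)*(29 - 24) = -15116 - sqrt(15)*5 = -15116 - 5*sqrt(15)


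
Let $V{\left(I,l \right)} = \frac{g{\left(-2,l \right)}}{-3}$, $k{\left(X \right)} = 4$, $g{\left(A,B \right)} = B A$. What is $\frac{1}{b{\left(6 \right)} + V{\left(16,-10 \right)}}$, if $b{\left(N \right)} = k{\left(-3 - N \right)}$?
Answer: $- \frac{3}{8} \approx -0.375$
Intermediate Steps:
$g{\left(A,B \right)} = A B$
$b{\left(N \right)} = 4$
$V{\left(I,l \right)} = \frac{2 l}{3}$ ($V{\left(I,l \right)} = \frac{\left(-2\right) l}{-3} = - 2 l \left(- \frac{1}{3}\right) = \frac{2 l}{3}$)
$\frac{1}{b{\left(6 \right)} + V{\left(16,-10 \right)}} = \frac{1}{4 + \frac{2}{3} \left(-10\right)} = \frac{1}{4 - \frac{20}{3}} = \frac{1}{- \frac{8}{3}} = - \frac{3}{8}$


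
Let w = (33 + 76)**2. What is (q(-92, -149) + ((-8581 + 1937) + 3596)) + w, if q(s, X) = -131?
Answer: 8702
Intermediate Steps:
w = 11881 (w = 109**2 = 11881)
(q(-92, -149) + ((-8581 + 1937) + 3596)) + w = (-131 + ((-8581 + 1937) + 3596)) + 11881 = (-131 + (-6644 + 3596)) + 11881 = (-131 - 3048) + 11881 = -3179 + 11881 = 8702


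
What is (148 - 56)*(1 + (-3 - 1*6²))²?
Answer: 132848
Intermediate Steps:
(148 - 56)*(1 + (-3 - 1*6²))² = 92*(1 + (-3 - 1*36))² = 92*(1 + (-3 - 36))² = 92*(1 - 39)² = 92*(-38)² = 92*1444 = 132848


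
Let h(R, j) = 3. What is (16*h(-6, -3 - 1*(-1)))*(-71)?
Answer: -3408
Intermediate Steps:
(16*h(-6, -3 - 1*(-1)))*(-71) = (16*3)*(-71) = 48*(-71) = -3408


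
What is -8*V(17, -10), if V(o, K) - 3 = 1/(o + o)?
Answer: -412/17 ≈ -24.235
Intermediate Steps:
V(o, K) = 3 + 1/(2*o) (V(o, K) = 3 + 1/(o + o) = 3 + 1/(2*o))
-8*V(17, -10) = -8*(3 + (½)/17) = -8*(3 + (½)*(1/17)) = -8*(3 + 1/34) = -8*103/34 = -412/17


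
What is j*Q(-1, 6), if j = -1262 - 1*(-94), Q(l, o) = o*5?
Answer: -35040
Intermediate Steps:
Q(l, o) = 5*o
j = -1168 (j = -1262 + 94 = -1168)
j*Q(-1, 6) = -5840*6 = -1168*30 = -35040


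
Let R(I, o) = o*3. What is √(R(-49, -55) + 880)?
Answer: √715 ≈ 26.739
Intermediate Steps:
R(I, o) = 3*o
√(R(-49, -55) + 880) = √(3*(-55) + 880) = √(-165 + 880) = √715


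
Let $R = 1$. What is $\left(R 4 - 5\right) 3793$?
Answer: $-3793$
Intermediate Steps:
$\left(R 4 - 5\right) 3793 = \left(1 \cdot 4 - 5\right) 3793 = \left(4 - 5\right) 3793 = \left(-1\right) 3793 = -3793$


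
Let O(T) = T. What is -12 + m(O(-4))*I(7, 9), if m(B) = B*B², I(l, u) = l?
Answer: -460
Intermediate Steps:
m(B) = B³
-12 + m(O(-4))*I(7, 9) = -12 + (-4)³*7 = -12 - 64*7 = -12 - 448 = -460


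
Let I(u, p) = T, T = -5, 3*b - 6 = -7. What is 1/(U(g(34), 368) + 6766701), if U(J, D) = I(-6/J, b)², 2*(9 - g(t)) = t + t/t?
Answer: 1/6766726 ≈ 1.4778e-7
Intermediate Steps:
b = -⅓ (b = 2 + (⅓)*(-7) = 2 - 7/3 = -⅓ ≈ -0.33333)
I(u, p) = -5
g(t) = 17/2 - t/2 (g(t) = 9 - (t + t/t)/2 = 9 - (t + 1)/2 = 9 - (1 + t)/2 = 9 + (-½ - t/2) = 17/2 - t/2)
U(J, D) = 25 (U(J, D) = (-5)² = 25)
1/(U(g(34), 368) + 6766701) = 1/(25 + 6766701) = 1/6766726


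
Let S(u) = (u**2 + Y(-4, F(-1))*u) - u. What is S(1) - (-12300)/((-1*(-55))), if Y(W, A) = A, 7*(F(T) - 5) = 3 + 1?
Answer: 17649/77 ≈ 229.21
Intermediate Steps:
F(T) = 39/7 (F(T) = 5 + (3 + 1)/7 = 5 + (1/7)*4 = 5 + 4/7 = 39/7)
S(u) = u**2 + 32*u/7 (S(u) = (u**2 + 39*u/7) - u = u**2 + 32*u/7)
S(1) - (-12300)/((-1*(-55))) = (1/7)*1*(32 + 7*1) - (-12300)/((-1*(-55))) = (1/7)*1*(32 + 7) - (-12300)/55 = (1/7)*1*39 - (-12300)/55 = 39/7 - 100*(-123/55) = 39/7 + 2460/11 = 17649/77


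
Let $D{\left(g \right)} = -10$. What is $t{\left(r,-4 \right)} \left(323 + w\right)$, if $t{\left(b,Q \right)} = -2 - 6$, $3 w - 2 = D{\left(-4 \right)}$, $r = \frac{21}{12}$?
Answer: $- \frac{7688}{3} \approx -2562.7$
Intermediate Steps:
$r = \frac{7}{4}$ ($r = 21 \cdot \frac{1}{12} = \frac{7}{4} \approx 1.75$)
$w = - \frac{8}{3}$ ($w = \frac{2}{3} + \frac{1}{3} \left(-10\right) = \frac{2}{3} - \frac{10}{3} = - \frac{8}{3} \approx -2.6667$)
$t{\left(b,Q \right)} = -8$ ($t{\left(b,Q \right)} = -2 - 6 = -8$)
$t{\left(r,-4 \right)} \left(323 + w\right) = - 8 \left(323 - \frac{8}{3}\right) = \left(-8\right) \frac{961}{3} = - \frac{7688}{3}$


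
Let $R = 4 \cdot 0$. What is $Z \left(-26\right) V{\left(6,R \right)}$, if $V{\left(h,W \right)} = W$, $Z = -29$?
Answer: $0$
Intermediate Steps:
$R = 0$
$Z \left(-26\right) V{\left(6,R \right)} = \left(-29\right) \left(-26\right) 0 = 754 \cdot 0 = 0$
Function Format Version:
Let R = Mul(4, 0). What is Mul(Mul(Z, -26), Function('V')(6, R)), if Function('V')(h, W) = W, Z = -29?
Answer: 0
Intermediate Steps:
R = 0
Mul(Mul(Z, -26), Function('V')(6, R)) = Mul(Mul(-29, -26), 0) = Mul(754, 0) = 0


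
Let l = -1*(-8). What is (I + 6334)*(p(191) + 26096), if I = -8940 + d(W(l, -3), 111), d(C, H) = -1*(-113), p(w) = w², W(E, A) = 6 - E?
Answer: -156004461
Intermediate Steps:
l = 8
d(C, H) = 113
I = -8827 (I = -8940 + 113 = -8827)
(I + 6334)*(p(191) + 26096) = (-8827 + 6334)*(191² + 26096) = -2493*(36481 + 26096) = -2493*62577 = -156004461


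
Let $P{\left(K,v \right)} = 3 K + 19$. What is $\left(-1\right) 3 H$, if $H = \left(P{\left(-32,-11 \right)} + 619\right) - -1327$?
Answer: $-5607$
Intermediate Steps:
$P{\left(K,v \right)} = 19 + 3 K$
$H = 1869$ ($H = \left(\left(19 + 3 \left(-32\right)\right) + 619\right) - -1327 = \left(\left(19 - 96\right) + 619\right) + 1327 = \left(-77 + 619\right) + 1327 = 542 + 1327 = 1869$)
$\left(-1\right) 3 H = \left(-1\right) 3 \cdot 1869 = \left(-3\right) 1869 = -5607$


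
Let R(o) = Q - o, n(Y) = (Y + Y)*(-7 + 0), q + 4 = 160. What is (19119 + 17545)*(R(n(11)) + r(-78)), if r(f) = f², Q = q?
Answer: 234429616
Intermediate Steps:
q = 156 (q = -4 + 160 = 156)
Q = 156
n(Y) = -14*Y (n(Y) = (2*Y)*(-7) = -14*Y)
R(o) = 156 - o
(19119 + 17545)*(R(n(11)) + r(-78)) = (19119 + 17545)*((156 - (-14)*11) + (-78)²) = 36664*((156 - 1*(-154)) + 6084) = 36664*((156 + 154) + 6084) = 36664*(310 + 6084) = 36664*6394 = 234429616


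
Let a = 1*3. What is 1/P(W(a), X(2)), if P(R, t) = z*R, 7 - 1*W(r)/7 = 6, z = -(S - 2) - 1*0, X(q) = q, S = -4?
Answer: 1/42 ≈ 0.023810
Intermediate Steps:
z = 6 (z = -(-4 - 2) - 1*0 = -1*(-6) + 0 = 6 + 0 = 6)
a = 3
W(r) = 7 (W(r) = 49 - 7*6 = 49 - 42 = 7)
P(R, t) = 6*R
1/P(W(a), X(2)) = 1/(6*7) = 1/42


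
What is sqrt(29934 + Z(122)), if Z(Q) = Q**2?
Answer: sqrt(44818) ≈ 211.70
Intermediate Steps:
sqrt(29934 + Z(122)) = sqrt(29934 + 122**2) = sqrt(29934 + 14884) = sqrt(44818)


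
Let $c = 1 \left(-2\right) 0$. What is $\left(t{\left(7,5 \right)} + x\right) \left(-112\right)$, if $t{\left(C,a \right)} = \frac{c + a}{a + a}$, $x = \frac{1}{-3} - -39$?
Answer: $- \frac{13160}{3} \approx -4386.7$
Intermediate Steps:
$x = \frac{116}{3}$ ($x = - \frac{1}{3} + 39 = \frac{116}{3} \approx 38.667$)
$c = 0$ ($c = \left(-2\right) 0 = 0$)
$t{\left(C,a \right)} = \frac{1}{2}$ ($t{\left(C,a \right)} = \frac{0 + a}{a + a} = \frac{a}{2 a} = a \frac{1}{2 a} = \frac{1}{2}$)
$\left(t{\left(7,5 \right)} + x\right) \left(-112\right) = \left(\frac{1}{2} + \frac{116}{3}\right) \left(-112\right) = \frac{235}{6} \left(-112\right) = - \frac{13160}{3}$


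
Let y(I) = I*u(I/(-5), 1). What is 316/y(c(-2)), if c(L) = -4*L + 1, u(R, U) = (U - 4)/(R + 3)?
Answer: -632/45 ≈ -14.044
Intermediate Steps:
u(R, U) = (-4 + U)/(3 + R)
c(L) = 1 - 4*L
y(I) = -3*I/(3 - I/5) (y(I) = I*((-4 + 1)/(3 + I/(-5))) = I*(-3/(3 + I*(-⅕))) = I*(-3/(3 - I/5)) = -3*I/(3 - I/5))
316/y(c(-2)) = 316/((15*(1 - 4*(-2))/(-15 + (1 - 4*(-2))))) = 316/((15*(1 + 8)/(-15 + (1 + 8)))) = 316/((15*9/(-15 + 9))) = 316/((15*9/(-6))) = 316/((15*9*(-⅙))) = 316/(-45/2) = 316*(-2/45) = -632/45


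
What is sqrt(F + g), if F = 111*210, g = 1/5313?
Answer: sqrt(657993962703)/5313 ≈ 152.68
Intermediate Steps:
g = 1/5313 ≈ 0.00018822
F = 23310
sqrt(F + g) = sqrt(23310 + 1/5313) = sqrt(123846031/5313) = sqrt(657993962703)/5313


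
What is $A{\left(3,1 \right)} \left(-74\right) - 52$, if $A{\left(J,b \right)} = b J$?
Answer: $-274$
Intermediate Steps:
$A{\left(J,b \right)} = J b$
$A{\left(3,1 \right)} \left(-74\right) - 52 = 3 \cdot 1 \left(-74\right) - 52 = 3 \left(-74\right) - 52 = -222 - 52 = -274$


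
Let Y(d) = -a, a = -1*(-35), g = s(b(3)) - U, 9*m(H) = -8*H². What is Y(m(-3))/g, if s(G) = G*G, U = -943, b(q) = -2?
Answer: -35/947 ≈ -0.036959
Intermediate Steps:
m(H) = -8*H²/9 (m(H) = (-8*H²)/9 = -8*H²/9)
s(G) = G²
g = 947 (g = (-2)² - 1*(-943) = 4 + 943 = 947)
a = 35
Y(d) = -35 (Y(d) = -1*35 = -35)
Y(m(-3))/g = -35/947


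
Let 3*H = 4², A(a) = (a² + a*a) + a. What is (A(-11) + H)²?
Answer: 502681/9 ≈ 55853.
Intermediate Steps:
A(a) = a + 2*a² (A(a) = (a² + a²) + a = 2*a² + a = a + 2*a²)
H = 16/3 (H = (⅓)*4² = (⅓)*16 = 16/3 ≈ 5.3333)
(A(-11) + H)² = (-11*(1 + 2*(-11)) + 16/3)² = (-11*(1 - 22) + 16/3)² = (-11*(-21) + 16/3)² = (231 + 16/3)² = (709/3)² = 502681/9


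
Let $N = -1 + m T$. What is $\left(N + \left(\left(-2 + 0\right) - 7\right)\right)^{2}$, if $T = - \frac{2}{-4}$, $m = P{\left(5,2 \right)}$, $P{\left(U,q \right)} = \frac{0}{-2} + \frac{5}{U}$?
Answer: $\frac{361}{4} \approx 90.25$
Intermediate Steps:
$P{\left(U,q \right)} = \frac{5}{U}$ ($P{\left(U,q \right)} = 0 \left(- \frac{1}{2}\right) + \frac{5}{U} = 0 + \frac{5}{U} = \frac{5}{U}$)
$m = 1$ ($m = \frac{5}{5} = 5 \cdot \frac{1}{5} = 1$)
$T = \frac{1}{2}$ ($T = \left(-2\right) \left(- \frac{1}{4}\right) = \frac{1}{2} \approx 0.5$)
$N = - \frac{1}{2}$ ($N = -1 + 1 \cdot \frac{1}{2} = -1 + \frac{1}{2} = - \frac{1}{2} \approx -0.5$)
$\left(N + \left(\left(-2 + 0\right) - 7\right)\right)^{2} = \left(- \frac{1}{2} + \left(\left(-2 + 0\right) - 7\right)\right)^{2} = \left(- \frac{1}{2} - 9\right)^{2} = \left(- \frac{19}{2}\right)^{2} = \frac{361}{4}$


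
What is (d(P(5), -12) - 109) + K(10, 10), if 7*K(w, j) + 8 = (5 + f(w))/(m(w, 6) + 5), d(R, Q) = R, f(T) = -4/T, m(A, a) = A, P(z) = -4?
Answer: -59902/525 ≈ -114.10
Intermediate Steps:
K(w, j) = -8/7 + (5 - 4/w)/(7*(5 + w)) (K(w, j) = -8/7 + ((5 - 4/w)/(w + 5))/7 = -8/7 + ((5 - 4/w)/(5 + w))/7 = -8/7 + (5 - 4/w)/(7*(5 + w)))
(d(P(5), -12) - 109) + K(10, 10) = (-4 - 109) + (⅐)*(-4 - 1*10*(35 + 8*10))/(10*(5 + 10)) = -113 + (⅐)*(⅒)*(-4 - 1*10*(35 + 80))/15 = -113 + (⅐)*(⅒)*(1/15)*(-4 - 1*10*115) = -113 + (⅐)*(⅒)*(1/15)*(-4 - 1150) = -113 + (⅐)*(⅒)*(1/15)*(-1154) = -113 - 577/525 = -59902/525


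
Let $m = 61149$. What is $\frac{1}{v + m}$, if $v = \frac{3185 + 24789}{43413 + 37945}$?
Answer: $\frac{40679}{2487494158} \approx 1.6353 \cdot 10^{-5}$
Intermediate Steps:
$v = \frac{13987}{40679}$ ($v = \frac{27974}{81358} = 27974 \cdot \frac{1}{81358} = \frac{13987}{40679} \approx 0.34384$)
$\frac{1}{v + m} = \frac{1}{\frac{13987}{40679} + 61149} = \frac{1}{\frac{2487494158}{40679}} = \frac{40679}{2487494158}$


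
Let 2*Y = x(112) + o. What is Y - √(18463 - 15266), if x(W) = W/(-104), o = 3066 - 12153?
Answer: -118145/26 - √3197 ≈ -4600.6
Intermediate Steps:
o = -9087
x(W) = -W/104 (x(W) = W*(-1/104) = -W/104)
Y = -118145/26 (Y = (-1/104*112 - 9087)/2 = (-14/13 - 9087)/2 = (½)*(-118145/13) = -118145/26 ≈ -4544.0)
Y - √(18463 - 15266) = -118145/26 - √(18463 - 15266) = -118145/26 - √3197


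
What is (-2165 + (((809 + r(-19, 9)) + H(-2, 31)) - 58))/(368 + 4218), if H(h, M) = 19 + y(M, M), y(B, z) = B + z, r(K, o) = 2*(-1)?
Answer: -1335/4586 ≈ -0.29110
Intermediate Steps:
r(K, o) = -2
H(h, M) = 19 + 2*M (H(h, M) = 19 + (M + M) = 19 + 2*M)
(-2165 + (((809 + r(-19, 9)) + H(-2, 31)) - 58))/(368 + 4218) = (-2165 + (((809 - 2) + (19 + 2*31)) - 58))/(368 + 4218) = (-2165 + ((807 + (19 + 62)) - 58))/4586 = (-2165 + ((807 + 81) - 58))*(1/4586) = (-2165 + (888 - 58))*(1/4586) = (-2165 + 830)*(1/4586) = -1335*1/4586 = -1335/4586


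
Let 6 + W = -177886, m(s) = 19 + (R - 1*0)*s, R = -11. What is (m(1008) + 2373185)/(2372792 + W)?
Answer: 590529/548725 ≈ 1.0762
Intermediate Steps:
m(s) = 19 - 11*s (m(s) = 19 + (-11 - 1*0)*s = 19 + (-11 + 0)*s = 19 - 11*s)
W = -177892 (W = -6 - 177886 = -177892)
(m(1008) + 2373185)/(2372792 + W) = ((19 - 11*1008) + 2373185)/(2372792 - 177892) = ((19 - 11088) + 2373185)/2194900 = (-11069 + 2373185)*(1/2194900) = 2362116*(1/2194900) = 590529/548725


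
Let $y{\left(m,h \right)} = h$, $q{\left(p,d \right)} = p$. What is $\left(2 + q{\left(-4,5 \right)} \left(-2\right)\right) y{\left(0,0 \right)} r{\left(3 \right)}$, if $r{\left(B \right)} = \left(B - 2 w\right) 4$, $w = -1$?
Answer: $0$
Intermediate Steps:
$r{\left(B \right)} = 8 + 4 B$ ($r{\left(B \right)} = \left(B - -2\right) 4 = \left(B + 2\right) 4 = \left(2 + B\right) 4 = 8 + 4 B$)
$\left(2 + q{\left(-4,5 \right)} \left(-2\right)\right) y{\left(0,0 \right)} r{\left(3 \right)} = \left(2 - -8\right) 0 \left(8 + 4 \cdot 3\right) = \left(2 + 8\right) 0 \left(8 + 12\right) = 10 \cdot 0 \cdot 20 = 0 \cdot 20 = 0$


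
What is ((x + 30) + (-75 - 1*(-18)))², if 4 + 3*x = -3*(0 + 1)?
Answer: 7744/9 ≈ 860.44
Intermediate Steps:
x = -7/3 (x = -4/3 + (-3*(0 + 1))/3 = -4/3 + (-3*1)/3 = -4/3 + (⅓)*(-3) = -4/3 - 1 = -7/3 ≈ -2.3333)
((x + 30) + (-75 - 1*(-18)))² = ((-7/3 + 30) + (-75 - 1*(-18)))² = (83/3 + (-75 + 18))² = (83/3 - 57)² = (-88/3)² = 7744/9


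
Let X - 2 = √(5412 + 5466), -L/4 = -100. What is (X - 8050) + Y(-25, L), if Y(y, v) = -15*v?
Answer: -14048 + 7*√222 ≈ -13944.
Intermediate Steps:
L = 400 (L = -4*(-100) = 400)
X = 2 + 7*√222 (X = 2 + √(5412 + 5466) = 2 + √10878 = 2 + 7*√222 ≈ 106.30)
(X - 8050) + Y(-25, L) = ((2 + 7*√222) - 8050) - 15*400 = (-8048 + 7*√222) - 6000 = -14048 + 7*√222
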